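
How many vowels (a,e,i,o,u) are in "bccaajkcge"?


Input: bccaajkcge
Checking each character:
  'b' at position 0: consonant
  'c' at position 1: consonant
  'c' at position 2: consonant
  'a' at position 3: vowel (running total: 1)
  'a' at position 4: vowel (running total: 2)
  'j' at position 5: consonant
  'k' at position 6: consonant
  'c' at position 7: consonant
  'g' at position 8: consonant
  'e' at position 9: vowel (running total: 3)
Total vowels: 3

3


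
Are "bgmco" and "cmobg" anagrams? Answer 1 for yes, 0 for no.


Strings: "bgmco", "cmobg"
Sorted first:  bcgmo
Sorted second: bcgmo
Sorted forms match => anagrams

1


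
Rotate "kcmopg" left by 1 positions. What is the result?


Input: "kcmopg", rotate left by 1
First 1 characters: "k"
Remaining characters: "cmopg"
Concatenate remaining + first: "cmopg" + "k" = "cmopgk"

cmopgk


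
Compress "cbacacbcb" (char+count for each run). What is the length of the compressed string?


Input: cbacacbcb
Runs:
  'c' x 1 => "c1"
  'b' x 1 => "b1"
  'a' x 1 => "a1"
  'c' x 1 => "c1"
  'a' x 1 => "a1"
  'c' x 1 => "c1"
  'b' x 1 => "b1"
  'c' x 1 => "c1"
  'b' x 1 => "b1"
Compressed: "c1b1a1c1a1c1b1c1b1"
Compressed length: 18

18


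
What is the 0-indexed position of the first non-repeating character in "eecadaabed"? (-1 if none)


Input: eecadaabed
Character frequencies:
  'a': 3
  'b': 1
  'c': 1
  'd': 2
  'e': 3
Scanning left to right for freq == 1:
  Position 0 ('e'): freq=3, skip
  Position 1 ('e'): freq=3, skip
  Position 2 ('c'): unique! => answer = 2

2


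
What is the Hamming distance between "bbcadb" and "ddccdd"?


Comparing "bbcadb" and "ddccdd" position by position:
  Position 0: 'b' vs 'd' => differ
  Position 1: 'b' vs 'd' => differ
  Position 2: 'c' vs 'c' => same
  Position 3: 'a' vs 'c' => differ
  Position 4: 'd' vs 'd' => same
  Position 5: 'b' vs 'd' => differ
Total differences (Hamming distance): 4

4


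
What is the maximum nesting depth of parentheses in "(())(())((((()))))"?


Input: "(())(())((((()))))"
Tracking depth:
  Position 0 '(': depth becomes 1
  Position 1 '(': depth becomes 2
  Position 2 ')': depth becomes 1
  Position 3 ')': depth becomes 0
  Position 4 '(': depth becomes 1
  Position 5 '(': depth becomes 2
  Position 6 ')': depth becomes 1
  Position 7 ')': depth becomes 0
  Position 8 '(': depth becomes 1
  Position 9 '(': depth becomes 2
  Position 10 '(': depth becomes 3
  Position 11 '(': depth becomes 4
  Position 12 '(': depth becomes 5
  Position 13 ')': depth becomes 4
  Position 14 ')': depth becomes 3
  Position 15 ')': depth becomes 2
  Position 16 ')': depth becomes 1
  Position 17 ')': depth becomes 0
Maximum depth reached: 5

5


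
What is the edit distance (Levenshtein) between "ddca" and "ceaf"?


Computing edit distance: "ddca" -> "ceaf"
DP table:
           c    e    a    f
      0    1    2    3    4
  d   1    1    2    3    4
  d   2    2    2    3    4
  c   3    2    3    3    4
  a   4    3    3    3    4
Edit distance = dp[4][4] = 4

4


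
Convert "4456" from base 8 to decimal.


Input: "4456" in base 8
Positional expansion:
  Digit '4' (value 4) x 8^3 = 2048
  Digit '4' (value 4) x 8^2 = 256
  Digit '5' (value 5) x 8^1 = 40
  Digit '6' (value 6) x 8^0 = 6
Sum = 2350

2350


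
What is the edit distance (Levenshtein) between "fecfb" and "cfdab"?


Computing edit distance: "fecfb" -> "cfdab"
DP table:
           c    f    d    a    b
      0    1    2    3    4    5
  f   1    1    1    2    3    4
  e   2    2    2    2    3    4
  c   3    2    3    3    3    4
  f   4    3    2    3    4    4
  b   5    4    3    3    4    4
Edit distance = dp[5][5] = 4

4


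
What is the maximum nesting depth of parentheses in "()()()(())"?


Input: "()()()(())"
Tracking depth:
  Position 0 '(': depth becomes 1
  Position 1 ')': depth becomes 0
  Position 2 '(': depth becomes 1
  Position 3 ')': depth becomes 0
  Position 4 '(': depth becomes 1
  Position 5 ')': depth becomes 0
  Position 6 '(': depth becomes 1
  Position 7 '(': depth becomes 2
  Position 8 ')': depth becomes 1
  Position 9 ')': depth becomes 0
Maximum depth reached: 2

2


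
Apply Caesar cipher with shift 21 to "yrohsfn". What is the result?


Caesar cipher: shift "yrohsfn" by 21
  'y' (pos 24) + 21 = pos 19 = 't'
  'r' (pos 17) + 21 = pos 12 = 'm'
  'o' (pos 14) + 21 = pos 9 = 'j'
  'h' (pos 7) + 21 = pos 2 = 'c'
  's' (pos 18) + 21 = pos 13 = 'n'
  'f' (pos 5) + 21 = pos 0 = 'a'
  'n' (pos 13) + 21 = pos 8 = 'i'
Result: tmjcnai

tmjcnai


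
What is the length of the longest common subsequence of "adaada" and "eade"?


LCS of "adaada" and "eade"
DP table:
           e    a    d    e
      0    0    0    0    0
  a   0    0    1    1    1
  d   0    0    1    2    2
  a   0    0    1    2    2
  a   0    0    1    2    2
  d   0    0    1    2    2
  a   0    0    1    2    2
LCS length = dp[6][4] = 2

2


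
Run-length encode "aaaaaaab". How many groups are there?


Input: aaaaaaab
Scanning for consecutive runs:
  Group 1: 'a' x 7 (positions 0-6)
  Group 2: 'b' x 1 (positions 7-7)
Total groups: 2

2


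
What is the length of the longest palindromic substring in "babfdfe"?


Input: "babfdfe"
Checking substrings for palindromes:
  [0:3] "bab" (len 3) => palindrome
  [3:6] "fdf" (len 3) => palindrome
Longest palindromic substring: "bab" with length 3

3


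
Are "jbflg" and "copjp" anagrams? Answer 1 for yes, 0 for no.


Strings: "jbflg", "copjp"
Sorted first:  bfgjl
Sorted second: cjopp
Differ at position 0: 'b' vs 'c' => not anagrams

0


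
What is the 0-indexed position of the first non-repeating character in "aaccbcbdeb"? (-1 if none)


Input: aaccbcbdeb
Character frequencies:
  'a': 2
  'b': 3
  'c': 3
  'd': 1
  'e': 1
Scanning left to right for freq == 1:
  Position 0 ('a'): freq=2, skip
  Position 1 ('a'): freq=2, skip
  Position 2 ('c'): freq=3, skip
  Position 3 ('c'): freq=3, skip
  Position 4 ('b'): freq=3, skip
  Position 5 ('c'): freq=3, skip
  Position 6 ('b'): freq=3, skip
  Position 7 ('d'): unique! => answer = 7

7


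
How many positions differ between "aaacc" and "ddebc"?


Comparing "aaacc" and "ddebc" position by position:
  Position 0: 'a' vs 'd' => DIFFER
  Position 1: 'a' vs 'd' => DIFFER
  Position 2: 'a' vs 'e' => DIFFER
  Position 3: 'c' vs 'b' => DIFFER
  Position 4: 'c' vs 'c' => same
Positions that differ: 4

4


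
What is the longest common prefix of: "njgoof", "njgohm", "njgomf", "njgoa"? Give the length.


Words: njgoof, njgohm, njgomf, njgoa
  Position 0: all 'n' => match
  Position 1: all 'j' => match
  Position 2: all 'g' => match
  Position 3: all 'o' => match
  Position 4: ('o', 'h', 'm', 'a') => mismatch, stop
LCP = "njgo" (length 4)

4


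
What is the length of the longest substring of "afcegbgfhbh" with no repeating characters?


Input: "afcegbgfhbh"
Sliding window (track last position of each char):
  Position 0 ('a'): window [0,0] length 1 -- new best
  Position 1 ('f'): window [0,1] length 2 -- new best
  Position 2 ('c'): window [0,2] length 3 -- new best
  Position 3 ('e'): window [0,3] length 4 -- new best
  Position 4 ('g'): window [0,4] length 5 -- new best
  Position 5 ('b'): window [0,5] length 6 -- new best
  Position 6 ('g'): repeat (last at 4), move window start to 5
  Position 6 ('g'): window [5,6] length 2
  Position 7 ('f'): window [5,7] length 3
  Position 8 ('h'): window [5,8] length 4
  Position 9 ('b'): repeat (last at 5), move window start to 6
  Position 9 ('b'): window [6,9] length 4
  Position 10 ('h'): repeat (last at 8), move window start to 9
  Position 10 ('h'): window [9,10] length 2
Longest substring with no repeats: "afcegb" with length 6

6


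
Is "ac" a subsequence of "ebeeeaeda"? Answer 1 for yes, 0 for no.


Check if "ac" is a subsequence of "ebeeeaeda"
Greedy scan:
  Position 0 ('e'): no match needed
  Position 1 ('b'): no match needed
  Position 2 ('e'): no match needed
  Position 3 ('e'): no match needed
  Position 4 ('e'): no match needed
  Position 5 ('a'): matches sub[0] = 'a'
  Position 6 ('e'): no match needed
  Position 7 ('d'): no match needed
  Position 8 ('a'): no match needed
Only matched 1/2 characters => not a subsequence

0


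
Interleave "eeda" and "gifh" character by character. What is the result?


Interleaving "eeda" and "gifh":
  Position 0: 'e' from first, 'g' from second => "eg"
  Position 1: 'e' from first, 'i' from second => "ei"
  Position 2: 'd' from first, 'f' from second => "df"
  Position 3: 'a' from first, 'h' from second => "ah"
Result: egeidfah

egeidfah


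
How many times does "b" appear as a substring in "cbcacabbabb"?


Searching for "b" in "cbcacabbabb"
Scanning each position:
  Position 0: "c" => no
  Position 1: "b" => MATCH
  Position 2: "c" => no
  Position 3: "a" => no
  Position 4: "c" => no
  Position 5: "a" => no
  Position 6: "b" => MATCH
  Position 7: "b" => MATCH
  Position 8: "a" => no
  Position 9: "b" => MATCH
  Position 10: "b" => MATCH
Total occurrences: 5

5


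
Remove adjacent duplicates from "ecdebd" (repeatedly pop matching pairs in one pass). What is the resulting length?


Input: ecdebd
Stack-based adjacent duplicate removal:
  Read 'e': push. Stack: e
  Read 'c': push. Stack: ec
  Read 'd': push. Stack: ecd
  Read 'e': push. Stack: ecde
  Read 'b': push. Stack: ecdeb
  Read 'd': push. Stack: ecdebd
Final stack: "ecdebd" (length 6)

6


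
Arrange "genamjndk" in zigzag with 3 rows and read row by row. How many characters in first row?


Zigzag "genamjndk" into 3 rows:
Placing characters:
  'g' => row 0
  'e' => row 1
  'n' => row 2
  'a' => row 1
  'm' => row 0
  'j' => row 1
  'n' => row 2
  'd' => row 1
  'k' => row 0
Rows:
  Row 0: "gmk"
  Row 1: "eajd"
  Row 2: "nn"
First row length: 3

3


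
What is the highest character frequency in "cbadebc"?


Input: cbadebc
Character counts:
  'a': 1
  'b': 2
  'c': 2
  'd': 1
  'e': 1
Maximum frequency: 2

2


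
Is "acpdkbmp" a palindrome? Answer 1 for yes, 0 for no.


Input: acpdkbmp
Reversed: pmbkdpca
  Compare pos 0 ('a') with pos 7 ('p'): MISMATCH
  Compare pos 1 ('c') with pos 6 ('m'): MISMATCH
  Compare pos 2 ('p') with pos 5 ('b'): MISMATCH
  Compare pos 3 ('d') with pos 4 ('k'): MISMATCH
Result: not a palindrome

0


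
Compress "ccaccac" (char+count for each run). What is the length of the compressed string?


Input: ccaccac
Runs:
  'c' x 2 => "c2"
  'a' x 1 => "a1"
  'c' x 2 => "c2"
  'a' x 1 => "a1"
  'c' x 1 => "c1"
Compressed: "c2a1c2a1c1"
Compressed length: 10

10


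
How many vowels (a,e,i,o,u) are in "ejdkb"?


Input: ejdkb
Checking each character:
  'e' at position 0: vowel (running total: 1)
  'j' at position 1: consonant
  'd' at position 2: consonant
  'k' at position 3: consonant
  'b' at position 4: consonant
Total vowels: 1

1


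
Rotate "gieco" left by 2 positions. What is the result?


Input: "gieco", rotate left by 2
First 2 characters: "gi"
Remaining characters: "eco"
Concatenate remaining + first: "eco" + "gi" = "ecogi"

ecogi


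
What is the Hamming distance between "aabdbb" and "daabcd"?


Comparing "aabdbb" and "daabcd" position by position:
  Position 0: 'a' vs 'd' => differ
  Position 1: 'a' vs 'a' => same
  Position 2: 'b' vs 'a' => differ
  Position 3: 'd' vs 'b' => differ
  Position 4: 'b' vs 'c' => differ
  Position 5: 'b' vs 'd' => differ
Total differences (Hamming distance): 5

5


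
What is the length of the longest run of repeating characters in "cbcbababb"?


Input: "cbcbababb"
Scanning for longest run:
  Position 1 ('b'): new char, reset run to 1
  Position 2 ('c'): new char, reset run to 1
  Position 3 ('b'): new char, reset run to 1
  Position 4 ('a'): new char, reset run to 1
  Position 5 ('b'): new char, reset run to 1
  Position 6 ('a'): new char, reset run to 1
  Position 7 ('b'): new char, reset run to 1
  Position 8 ('b'): continues run of 'b', length=2
Longest run: 'b' with length 2

2


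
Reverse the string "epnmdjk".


Input: epnmdjk
Reading characters right to left:
  Position 6: 'k'
  Position 5: 'j'
  Position 4: 'd'
  Position 3: 'm'
  Position 2: 'n'
  Position 1: 'p'
  Position 0: 'e'
Reversed: kjdmnpe

kjdmnpe


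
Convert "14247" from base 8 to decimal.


Input: "14247" in base 8
Positional expansion:
  Digit '1' (value 1) x 8^4 = 4096
  Digit '4' (value 4) x 8^3 = 2048
  Digit '2' (value 2) x 8^2 = 128
  Digit '4' (value 4) x 8^1 = 32
  Digit '7' (value 7) x 8^0 = 7
Sum = 6311

6311


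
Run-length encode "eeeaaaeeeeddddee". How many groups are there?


Input: eeeaaaeeeeddddee
Scanning for consecutive runs:
  Group 1: 'e' x 3 (positions 0-2)
  Group 2: 'a' x 3 (positions 3-5)
  Group 3: 'e' x 4 (positions 6-9)
  Group 4: 'd' x 4 (positions 10-13)
  Group 5: 'e' x 2 (positions 14-15)
Total groups: 5

5


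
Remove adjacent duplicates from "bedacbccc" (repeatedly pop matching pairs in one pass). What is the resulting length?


Input: bedacbccc
Stack-based adjacent duplicate removal:
  Read 'b': push. Stack: b
  Read 'e': push. Stack: be
  Read 'd': push. Stack: bed
  Read 'a': push. Stack: beda
  Read 'c': push. Stack: bedac
  Read 'b': push. Stack: bedacb
  Read 'c': push. Stack: bedacbc
  Read 'c': matches stack top 'c' => pop. Stack: bedacb
  Read 'c': push. Stack: bedacbc
Final stack: "bedacbc" (length 7)

7


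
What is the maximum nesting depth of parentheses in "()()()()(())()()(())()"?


Input: "()()()()(())()()(())()"
Tracking depth:
  Position 0 '(': depth becomes 1
  Position 1 ')': depth becomes 0
  Position 2 '(': depth becomes 1
  Position 3 ')': depth becomes 0
  Position 4 '(': depth becomes 1
  Position 5 ')': depth becomes 0
  Position 6 '(': depth becomes 1
  Position 7 ')': depth becomes 0
  Position 8 '(': depth becomes 1
  Position 9 '(': depth becomes 2
  Position 10 ')': depth becomes 1
  Position 11 ')': depth becomes 0
  Position 12 '(': depth becomes 1
  Position 13 ')': depth becomes 0
  Position 14 '(': depth becomes 1
  Position 15 ')': depth becomes 0
  Position 16 '(': depth becomes 1
  Position 17 '(': depth becomes 2
  Position 18 ')': depth becomes 1
  Position 19 ')': depth becomes 0
  Position 20 '(': depth becomes 1
  Position 21 ')': depth becomes 0
Maximum depth reached: 2

2


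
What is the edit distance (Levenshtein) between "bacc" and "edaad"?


Computing edit distance: "bacc" -> "edaad"
DP table:
           e    d    a    a    d
      0    1    2    3    4    5
  b   1    1    2    3    4    5
  a   2    2    2    2    3    4
  c   3    3    3    3    3    4
  c   4    4    4    4    4    4
Edit distance = dp[4][5] = 4

4


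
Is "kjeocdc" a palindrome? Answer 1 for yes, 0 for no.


Input: kjeocdc
Reversed: cdcoejk
  Compare pos 0 ('k') with pos 6 ('c'): MISMATCH
  Compare pos 1 ('j') with pos 5 ('d'): MISMATCH
  Compare pos 2 ('e') with pos 4 ('c'): MISMATCH
Result: not a palindrome

0


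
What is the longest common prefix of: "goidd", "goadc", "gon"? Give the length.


Words: goidd, goadc, gon
  Position 0: all 'g' => match
  Position 1: all 'o' => match
  Position 2: ('i', 'a', 'n') => mismatch, stop
LCP = "go" (length 2)

2


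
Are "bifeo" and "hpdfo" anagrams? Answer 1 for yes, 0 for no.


Strings: "bifeo", "hpdfo"
Sorted first:  befio
Sorted second: dfhop
Differ at position 0: 'b' vs 'd' => not anagrams

0


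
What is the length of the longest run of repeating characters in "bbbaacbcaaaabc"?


Input: "bbbaacbcaaaabc"
Scanning for longest run:
  Position 1 ('b'): continues run of 'b', length=2
  Position 2 ('b'): continues run of 'b', length=3
  Position 3 ('a'): new char, reset run to 1
  Position 4 ('a'): continues run of 'a', length=2
  Position 5 ('c'): new char, reset run to 1
  Position 6 ('b'): new char, reset run to 1
  Position 7 ('c'): new char, reset run to 1
  Position 8 ('a'): new char, reset run to 1
  Position 9 ('a'): continues run of 'a', length=2
  Position 10 ('a'): continues run of 'a', length=3
  Position 11 ('a'): continues run of 'a', length=4
  Position 12 ('b'): new char, reset run to 1
  Position 13 ('c'): new char, reset run to 1
Longest run: 'a' with length 4

4


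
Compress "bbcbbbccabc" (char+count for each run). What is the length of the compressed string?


Input: bbcbbbccabc
Runs:
  'b' x 2 => "b2"
  'c' x 1 => "c1"
  'b' x 3 => "b3"
  'c' x 2 => "c2"
  'a' x 1 => "a1"
  'b' x 1 => "b1"
  'c' x 1 => "c1"
Compressed: "b2c1b3c2a1b1c1"
Compressed length: 14

14


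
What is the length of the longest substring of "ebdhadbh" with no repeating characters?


Input: "ebdhadbh"
Sliding window (track last position of each char):
  Position 0 ('e'): window [0,0] length 1 -- new best
  Position 1 ('b'): window [0,1] length 2 -- new best
  Position 2 ('d'): window [0,2] length 3 -- new best
  Position 3 ('h'): window [0,3] length 4 -- new best
  Position 4 ('a'): window [0,4] length 5 -- new best
  Position 5 ('d'): repeat (last at 2), move window start to 3
  Position 5 ('d'): window [3,5] length 3
  Position 6 ('b'): window [3,6] length 4
  Position 7 ('h'): repeat (last at 3), move window start to 4
  Position 7 ('h'): window [4,7] length 4
Longest substring with no repeats: "ebdha" with length 5

5


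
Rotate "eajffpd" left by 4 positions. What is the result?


Input: "eajffpd", rotate left by 4
First 4 characters: "eajf"
Remaining characters: "fpd"
Concatenate remaining + first: "fpd" + "eajf" = "fpdeajf"

fpdeajf


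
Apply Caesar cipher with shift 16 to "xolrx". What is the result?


Caesar cipher: shift "xolrx" by 16
  'x' (pos 23) + 16 = pos 13 = 'n'
  'o' (pos 14) + 16 = pos 4 = 'e'
  'l' (pos 11) + 16 = pos 1 = 'b'
  'r' (pos 17) + 16 = pos 7 = 'h'
  'x' (pos 23) + 16 = pos 13 = 'n'
Result: nebhn

nebhn


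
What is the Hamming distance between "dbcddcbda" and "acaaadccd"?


Comparing "dbcddcbda" and "acaaadccd" position by position:
  Position 0: 'd' vs 'a' => differ
  Position 1: 'b' vs 'c' => differ
  Position 2: 'c' vs 'a' => differ
  Position 3: 'd' vs 'a' => differ
  Position 4: 'd' vs 'a' => differ
  Position 5: 'c' vs 'd' => differ
  Position 6: 'b' vs 'c' => differ
  Position 7: 'd' vs 'c' => differ
  Position 8: 'a' vs 'd' => differ
Total differences (Hamming distance): 9

9


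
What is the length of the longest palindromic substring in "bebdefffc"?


Input: "bebdefffc"
Checking substrings for palindromes:
  [0:3] "beb" (len 3) => palindrome
  [5:8] "fff" (len 3) => palindrome
  [5:7] "ff" (len 2) => palindrome
  [6:8] "ff" (len 2) => palindrome
Longest palindromic substring: "beb" with length 3

3


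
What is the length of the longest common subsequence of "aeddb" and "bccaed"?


LCS of "aeddb" and "bccaed"
DP table:
           b    c    c    a    e    d
      0    0    0    0    0    0    0
  a   0    0    0    0    1    1    1
  e   0    0    0    0    1    2    2
  d   0    0    0    0    1    2    3
  d   0    0    0    0    1    2    3
  b   0    1    1    1    1    2    3
LCS length = dp[5][6] = 3

3


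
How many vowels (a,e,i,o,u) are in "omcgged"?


Input: omcgged
Checking each character:
  'o' at position 0: vowel (running total: 1)
  'm' at position 1: consonant
  'c' at position 2: consonant
  'g' at position 3: consonant
  'g' at position 4: consonant
  'e' at position 5: vowel (running total: 2)
  'd' at position 6: consonant
Total vowels: 2

2


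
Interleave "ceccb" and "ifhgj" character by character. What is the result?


Interleaving "ceccb" and "ifhgj":
  Position 0: 'c' from first, 'i' from second => "ci"
  Position 1: 'e' from first, 'f' from second => "ef"
  Position 2: 'c' from first, 'h' from second => "ch"
  Position 3: 'c' from first, 'g' from second => "cg"
  Position 4: 'b' from first, 'j' from second => "bj"
Result: ciefchcgbj

ciefchcgbj


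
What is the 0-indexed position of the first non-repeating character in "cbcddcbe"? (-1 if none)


Input: cbcddcbe
Character frequencies:
  'b': 2
  'c': 3
  'd': 2
  'e': 1
Scanning left to right for freq == 1:
  Position 0 ('c'): freq=3, skip
  Position 1 ('b'): freq=2, skip
  Position 2 ('c'): freq=3, skip
  Position 3 ('d'): freq=2, skip
  Position 4 ('d'): freq=2, skip
  Position 5 ('c'): freq=3, skip
  Position 6 ('b'): freq=2, skip
  Position 7 ('e'): unique! => answer = 7

7


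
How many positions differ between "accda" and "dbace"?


Comparing "accda" and "dbace" position by position:
  Position 0: 'a' vs 'd' => DIFFER
  Position 1: 'c' vs 'b' => DIFFER
  Position 2: 'c' vs 'a' => DIFFER
  Position 3: 'd' vs 'c' => DIFFER
  Position 4: 'a' vs 'e' => DIFFER
Positions that differ: 5

5


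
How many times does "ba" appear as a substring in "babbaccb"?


Searching for "ba" in "babbaccb"
Scanning each position:
  Position 0: "ba" => MATCH
  Position 1: "ab" => no
  Position 2: "bb" => no
  Position 3: "ba" => MATCH
  Position 4: "ac" => no
  Position 5: "cc" => no
  Position 6: "cb" => no
Total occurrences: 2

2


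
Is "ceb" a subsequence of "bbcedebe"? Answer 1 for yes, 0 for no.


Check if "ceb" is a subsequence of "bbcedebe"
Greedy scan:
  Position 0 ('b'): no match needed
  Position 1 ('b'): no match needed
  Position 2 ('c'): matches sub[0] = 'c'
  Position 3 ('e'): matches sub[1] = 'e'
  Position 4 ('d'): no match needed
  Position 5 ('e'): no match needed
  Position 6 ('b'): matches sub[2] = 'b'
  Position 7 ('e'): no match needed
All 3 characters matched => is a subsequence

1


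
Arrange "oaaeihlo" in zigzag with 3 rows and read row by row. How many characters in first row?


Zigzag "oaaeihlo" into 3 rows:
Placing characters:
  'o' => row 0
  'a' => row 1
  'a' => row 2
  'e' => row 1
  'i' => row 0
  'h' => row 1
  'l' => row 2
  'o' => row 1
Rows:
  Row 0: "oi"
  Row 1: "aeho"
  Row 2: "al"
First row length: 2

2


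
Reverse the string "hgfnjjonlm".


Input: hgfnjjonlm
Reading characters right to left:
  Position 9: 'm'
  Position 8: 'l'
  Position 7: 'n'
  Position 6: 'o'
  Position 5: 'j'
  Position 4: 'j'
  Position 3: 'n'
  Position 2: 'f'
  Position 1: 'g'
  Position 0: 'h'
Reversed: mlnojjnfgh

mlnojjnfgh


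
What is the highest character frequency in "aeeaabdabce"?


Input: aeeaabdabce
Character counts:
  'a': 4
  'b': 2
  'c': 1
  'd': 1
  'e': 3
Maximum frequency: 4

4


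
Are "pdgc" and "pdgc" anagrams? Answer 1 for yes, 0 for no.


Strings: "pdgc", "pdgc"
Sorted first:  cdgp
Sorted second: cdgp
Sorted forms match => anagrams

1


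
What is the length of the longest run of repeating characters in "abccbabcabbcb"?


Input: "abccbabcabbcb"
Scanning for longest run:
  Position 1 ('b'): new char, reset run to 1
  Position 2 ('c'): new char, reset run to 1
  Position 3 ('c'): continues run of 'c', length=2
  Position 4 ('b'): new char, reset run to 1
  Position 5 ('a'): new char, reset run to 1
  Position 6 ('b'): new char, reset run to 1
  Position 7 ('c'): new char, reset run to 1
  Position 8 ('a'): new char, reset run to 1
  Position 9 ('b'): new char, reset run to 1
  Position 10 ('b'): continues run of 'b', length=2
  Position 11 ('c'): new char, reset run to 1
  Position 12 ('b'): new char, reset run to 1
Longest run: 'c' with length 2

2


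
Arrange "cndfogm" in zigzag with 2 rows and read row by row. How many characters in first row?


Zigzag "cndfogm" into 2 rows:
Placing characters:
  'c' => row 0
  'n' => row 1
  'd' => row 0
  'f' => row 1
  'o' => row 0
  'g' => row 1
  'm' => row 0
Rows:
  Row 0: "cdom"
  Row 1: "nfg"
First row length: 4

4


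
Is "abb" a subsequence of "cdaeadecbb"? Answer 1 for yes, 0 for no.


Check if "abb" is a subsequence of "cdaeadecbb"
Greedy scan:
  Position 0 ('c'): no match needed
  Position 1 ('d'): no match needed
  Position 2 ('a'): matches sub[0] = 'a'
  Position 3 ('e'): no match needed
  Position 4 ('a'): no match needed
  Position 5 ('d'): no match needed
  Position 6 ('e'): no match needed
  Position 7 ('c'): no match needed
  Position 8 ('b'): matches sub[1] = 'b'
  Position 9 ('b'): matches sub[2] = 'b'
All 3 characters matched => is a subsequence

1


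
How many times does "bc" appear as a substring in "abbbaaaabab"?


Searching for "bc" in "abbbaaaabab"
Scanning each position:
  Position 0: "ab" => no
  Position 1: "bb" => no
  Position 2: "bb" => no
  Position 3: "ba" => no
  Position 4: "aa" => no
  Position 5: "aa" => no
  Position 6: "aa" => no
  Position 7: "ab" => no
  Position 8: "ba" => no
  Position 9: "ab" => no
Total occurrences: 0

0


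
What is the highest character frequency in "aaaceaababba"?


Input: aaaceaababba
Character counts:
  'a': 7
  'b': 3
  'c': 1
  'e': 1
Maximum frequency: 7

7


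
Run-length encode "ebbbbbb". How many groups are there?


Input: ebbbbbb
Scanning for consecutive runs:
  Group 1: 'e' x 1 (positions 0-0)
  Group 2: 'b' x 6 (positions 1-6)
Total groups: 2

2


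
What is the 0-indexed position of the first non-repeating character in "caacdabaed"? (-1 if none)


Input: caacdabaed
Character frequencies:
  'a': 4
  'b': 1
  'c': 2
  'd': 2
  'e': 1
Scanning left to right for freq == 1:
  Position 0 ('c'): freq=2, skip
  Position 1 ('a'): freq=4, skip
  Position 2 ('a'): freq=4, skip
  Position 3 ('c'): freq=2, skip
  Position 4 ('d'): freq=2, skip
  Position 5 ('a'): freq=4, skip
  Position 6 ('b'): unique! => answer = 6

6


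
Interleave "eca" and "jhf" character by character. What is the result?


Interleaving "eca" and "jhf":
  Position 0: 'e' from first, 'j' from second => "ej"
  Position 1: 'c' from first, 'h' from second => "ch"
  Position 2: 'a' from first, 'f' from second => "af"
Result: ejchaf

ejchaf


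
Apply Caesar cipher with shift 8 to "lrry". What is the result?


Caesar cipher: shift "lrry" by 8
  'l' (pos 11) + 8 = pos 19 = 't'
  'r' (pos 17) + 8 = pos 25 = 'z'
  'r' (pos 17) + 8 = pos 25 = 'z'
  'y' (pos 24) + 8 = pos 6 = 'g'
Result: tzzg

tzzg


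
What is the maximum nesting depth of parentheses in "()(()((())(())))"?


Input: "()(()((())(())))"
Tracking depth:
  Position 0 '(': depth becomes 1
  Position 1 ')': depth becomes 0
  Position 2 '(': depth becomes 1
  Position 3 '(': depth becomes 2
  Position 4 ')': depth becomes 1
  Position 5 '(': depth becomes 2
  Position 6 '(': depth becomes 3
  Position 7 '(': depth becomes 4
  Position 8 ')': depth becomes 3
  Position 9 ')': depth becomes 2
  Position 10 '(': depth becomes 3
  Position 11 '(': depth becomes 4
  Position 12 ')': depth becomes 3
  Position 13 ')': depth becomes 2
  Position 14 ')': depth becomes 1
  Position 15 ')': depth becomes 0
Maximum depth reached: 4

4


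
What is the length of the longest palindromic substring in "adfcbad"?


Input: "adfcbad"
Checking substrings for palindromes:
  No multi-char palindromic substrings found
Longest palindromic substring: "a" with length 1

1


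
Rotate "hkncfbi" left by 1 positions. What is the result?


Input: "hkncfbi", rotate left by 1
First 1 characters: "h"
Remaining characters: "kncfbi"
Concatenate remaining + first: "kncfbi" + "h" = "kncfbih"

kncfbih


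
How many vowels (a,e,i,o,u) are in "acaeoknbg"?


Input: acaeoknbg
Checking each character:
  'a' at position 0: vowel (running total: 1)
  'c' at position 1: consonant
  'a' at position 2: vowel (running total: 2)
  'e' at position 3: vowel (running total: 3)
  'o' at position 4: vowel (running total: 4)
  'k' at position 5: consonant
  'n' at position 6: consonant
  'b' at position 7: consonant
  'g' at position 8: consonant
Total vowels: 4

4


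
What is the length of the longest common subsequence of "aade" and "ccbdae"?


LCS of "aade" and "ccbdae"
DP table:
           c    c    b    d    a    e
      0    0    0    0    0    0    0
  a   0    0    0    0    0    1    1
  a   0    0    0    0    0    1    1
  d   0    0    0    0    1    1    1
  e   0    0    0    0    1    1    2
LCS length = dp[4][6] = 2

2


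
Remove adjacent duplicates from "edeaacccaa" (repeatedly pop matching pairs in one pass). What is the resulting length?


Input: edeaacccaa
Stack-based adjacent duplicate removal:
  Read 'e': push. Stack: e
  Read 'd': push. Stack: ed
  Read 'e': push. Stack: ede
  Read 'a': push. Stack: edea
  Read 'a': matches stack top 'a' => pop. Stack: ede
  Read 'c': push. Stack: edec
  Read 'c': matches stack top 'c' => pop. Stack: ede
  Read 'c': push. Stack: edec
  Read 'a': push. Stack: edeca
  Read 'a': matches stack top 'a' => pop. Stack: edec
Final stack: "edec" (length 4)

4


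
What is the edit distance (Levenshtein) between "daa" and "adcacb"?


Computing edit distance: "daa" -> "adcacb"
DP table:
           a    d    c    a    c    b
      0    1    2    3    4    5    6
  d   1    1    1    2    3    4    5
  a   2    1    2    2    2    3    4
  a   3    2    2    3    2    3    4
Edit distance = dp[3][6] = 4

4


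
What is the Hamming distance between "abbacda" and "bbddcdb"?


Comparing "abbacda" and "bbddcdb" position by position:
  Position 0: 'a' vs 'b' => differ
  Position 1: 'b' vs 'b' => same
  Position 2: 'b' vs 'd' => differ
  Position 3: 'a' vs 'd' => differ
  Position 4: 'c' vs 'c' => same
  Position 5: 'd' vs 'd' => same
  Position 6: 'a' vs 'b' => differ
Total differences (Hamming distance): 4

4


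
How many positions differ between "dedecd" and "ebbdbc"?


Comparing "dedecd" and "ebbdbc" position by position:
  Position 0: 'd' vs 'e' => DIFFER
  Position 1: 'e' vs 'b' => DIFFER
  Position 2: 'd' vs 'b' => DIFFER
  Position 3: 'e' vs 'd' => DIFFER
  Position 4: 'c' vs 'b' => DIFFER
  Position 5: 'd' vs 'c' => DIFFER
Positions that differ: 6

6


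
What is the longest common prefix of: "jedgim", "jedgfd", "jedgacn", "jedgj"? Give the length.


Words: jedgim, jedgfd, jedgacn, jedgj
  Position 0: all 'j' => match
  Position 1: all 'e' => match
  Position 2: all 'd' => match
  Position 3: all 'g' => match
  Position 4: ('i', 'f', 'a', 'j') => mismatch, stop
LCP = "jedg" (length 4)

4


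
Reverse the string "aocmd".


Input: aocmd
Reading characters right to left:
  Position 4: 'd'
  Position 3: 'm'
  Position 2: 'c'
  Position 1: 'o'
  Position 0: 'a'
Reversed: dmcoa

dmcoa


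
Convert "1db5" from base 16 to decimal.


Input: "1db5" in base 16
Positional expansion:
  Digit '1' (value 1) x 16^3 = 4096
  Digit 'd' (value 13) x 16^2 = 3328
  Digit 'b' (value 11) x 16^1 = 176
  Digit '5' (value 5) x 16^0 = 5
Sum = 7605

7605


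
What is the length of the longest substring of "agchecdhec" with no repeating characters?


Input: "agchecdhec"
Sliding window (track last position of each char):
  Position 0 ('a'): window [0,0] length 1 -- new best
  Position 1 ('g'): window [0,1] length 2 -- new best
  Position 2 ('c'): window [0,2] length 3 -- new best
  Position 3 ('h'): window [0,3] length 4 -- new best
  Position 4 ('e'): window [0,4] length 5 -- new best
  Position 5 ('c'): repeat (last at 2), move window start to 3
  Position 5 ('c'): window [3,5] length 3
  Position 6 ('d'): window [3,6] length 4
  Position 7 ('h'): repeat (last at 3), move window start to 4
  Position 7 ('h'): window [4,7] length 4
  Position 8 ('e'): repeat (last at 4), move window start to 5
  Position 8 ('e'): window [5,8] length 4
  Position 9 ('c'): repeat (last at 5), move window start to 6
  Position 9 ('c'): window [6,9] length 4
Longest substring with no repeats: "agche" with length 5

5


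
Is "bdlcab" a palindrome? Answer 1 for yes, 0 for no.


Input: bdlcab
Reversed: bacldb
  Compare pos 0 ('b') with pos 5 ('b'): match
  Compare pos 1 ('d') with pos 4 ('a'): MISMATCH
  Compare pos 2 ('l') with pos 3 ('c'): MISMATCH
Result: not a palindrome

0


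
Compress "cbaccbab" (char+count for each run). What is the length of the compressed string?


Input: cbaccbab
Runs:
  'c' x 1 => "c1"
  'b' x 1 => "b1"
  'a' x 1 => "a1"
  'c' x 2 => "c2"
  'b' x 1 => "b1"
  'a' x 1 => "a1"
  'b' x 1 => "b1"
Compressed: "c1b1a1c2b1a1b1"
Compressed length: 14

14


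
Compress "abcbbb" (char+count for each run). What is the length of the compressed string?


Input: abcbbb
Runs:
  'a' x 1 => "a1"
  'b' x 1 => "b1"
  'c' x 1 => "c1"
  'b' x 3 => "b3"
Compressed: "a1b1c1b3"
Compressed length: 8

8


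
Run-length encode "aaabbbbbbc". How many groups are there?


Input: aaabbbbbbc
Scanning for consecutive runs:
  Group 1: 'a' x 3 (positions 0-2)
  Group 2: 'b' x 6 (positions 3-8)
  Group 3: 'c' x 1 (positions 9-9)
Total groups: 3

3


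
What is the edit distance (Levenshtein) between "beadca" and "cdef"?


Computing edit distance: "beadca" -> "cdef"
DP table:
           c    d    e    f
      0    1    2    3    4
  b   1    1    2    3    4
  e   2    2    2    2    3
  a   3    3    3    3    3
  d   4    4    3    4    4
  c   5    4    4    4    5
  a   6    5    5    5    5
Edit distance = dp[6][4] = 5

5


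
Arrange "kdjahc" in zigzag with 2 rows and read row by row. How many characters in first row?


Zigzag "kdjahc" into 2 rows:
Placing characters:
  'k' => row 0
  'd' => row 1
  'j' => row 0
  'a' => row 1
  'h' => row 0
  'c' => row 1
Rows:
  Row 0: "kjh"
  Row 1: "dac"
First row length: 3

3


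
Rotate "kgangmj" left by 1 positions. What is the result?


Input: "kgangmj", rotate left by 1
First 1 characters: "k"
Remaining characters: "gangmj"
Concatenate remaining + first: "gangmj" + "k" = "gangmjk"

gangmjk


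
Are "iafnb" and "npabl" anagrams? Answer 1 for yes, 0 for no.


Strings: "iafnb", "npabl"
Sorted first:  abfin
Sorted second: ablnp
Differ at position 2: 'f' vs 'l' => not anagrams

0


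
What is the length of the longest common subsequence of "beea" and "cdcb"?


LCS of "beea" and "cdcb"
DP table:
           c    d    c    b
      0    0    0    0    0
  b   0    0    0    0    1
  e   0    0    0    0    1
  e   0    0    0    0    1
  a   0    0    0    0    1
LCS length = dp[4][4] = 1

1


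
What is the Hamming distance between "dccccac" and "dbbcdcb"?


Comparing "dccccac" and "dbbcdcb" position by position:
  Position 0: 'd' vs 'd' => same
  Position 1: 'c' vs 'b' => differ
  Position 2: 'c' vs 'b' => differ
  Position 3: 'c' vs 'c' => same
  Position 4: 'c' vs 'd' => differ
  Position 5: 'a' vs 'c' => differ
  Position 6: 'c' vs 'b' => differ
Total differences (Hamming distance): 5

5


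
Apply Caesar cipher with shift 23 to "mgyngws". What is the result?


Caesar cipher: shift "mgyngws" by 23
  'm' (pos 12) + 23 = pos 9 = 'j'
  'g' (pos 6) + 23 = pos 3 = 'd'
  'y' (pos 24) + 23 = pos 21 = 'v'
  'n' (pos 13) + 23 = pos 10 = 'k'
  'g' (pos 6) + 23 = pos 3 = 'd'
  'w' (pos 22) + 23 = pos 19 = 't'
  's' (pos 18) + 23 = pos 15 = 'p'
Result: jdvkdtp

jdvkdtp


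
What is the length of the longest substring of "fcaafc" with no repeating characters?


Input: "fcaafc"
Sliding window (track last position of each char):
  Position 0 ('f'): window [0,0] length 1 -- new best
  Position 1 ('c'): window [0,1] length 2 -- new best
  Position 2 ('a'): window [0,2] length 3 -- new best
  Position 3 ('a'): repeat (last at 2), move window start to 3
  Position 3 ('a'): window [3,3] length 1
  Position 4 ('f'): window [3,4] length 2
  Position 5 ('c'): window [3,5] length 3
Longest substring with no repeats: "fca" with length 3

3


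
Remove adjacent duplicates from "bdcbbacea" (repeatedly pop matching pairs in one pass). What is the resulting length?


Input: bdcbbacea
Stack-based adjacent duplicate removal:
  Read 'b': push. Stack: b
  Read 'd': push. Stack: bd
  Read 'c': push. Stack: bdc
  Read 'b': push. Stack: bdcb
  Read 'b': matches stack top 'b' => pop. Stack: bdc
  Read 'a': push. Stack: bdca
  Read 'c': push. Stack: bdcac
  Read 'e': push. Stack: bdcace
  Read 'a': push. Stack: bdcacea
Final stack: "bdcacea" (length 7)

7


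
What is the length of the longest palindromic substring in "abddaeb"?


Input: "abddaeb"
Checking substrings for palindromes:
  [2:4] "dd" (len 2) => palindrome
Longest palindromic substring: "dd" with length 2

2


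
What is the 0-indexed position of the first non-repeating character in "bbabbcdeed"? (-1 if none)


Input: bbabbcdeed
Character frequencies:
  'a': 1
  'b': 4
  'c': 1
  'd': 2
  'e': 2
Scanning left to right for freq == 1:
  Position 0 ('b'): freq=4, skip
  Position 1 ('b'): freq=4, skip
  Position 2 ('a'): unique! => answer = 2

2


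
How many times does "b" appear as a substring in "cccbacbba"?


Searching for "b" in "cccbacbba"
Scanning each position:
  Position 0: "c" => no
  Position 1: "c" => no
  Position 2: "c" => no
  Position 3: "b" => MATCH
  Position 4: "a" => no
  Position 5: "c" => no
  Position 6: "b" => MATCH
  Position 7: "b" => MATCH
  Position 8: "a" => no
Total occurrences: 3

3


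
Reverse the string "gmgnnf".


Input: gmgnnf
Reading characters right to left:
  Position 5: 'f'
  Position 4: 'n'
  Position 3: 'n'
  Position 2: 'g'
  Position 1: 'm'
  Position 0: 'g'
Reversed: fnngmg

fnngmg


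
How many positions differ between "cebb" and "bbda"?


Comparing "cebb" and "bbda" position by position:
  Position 0: 'c' vs 'b' => DIFFER
  Position 1: 'e' vs 'b' => DIFFER
  Position 2: 'b' vs 'd' => DIFFER
  Position 3: 'b' vs 'a' => DIFFER
Positions that differ: 4

4


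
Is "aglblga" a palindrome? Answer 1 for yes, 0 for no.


Input: aglblga
Reversed: aglblga
  Compare pos 0 ('a') with pos 6 ('a'): match
  Compare pos 1 ('g') with pos 5 ('g'): match
  Compare pos 2 ('l') with pos 4 ('l'): match
Result: palindrome

1


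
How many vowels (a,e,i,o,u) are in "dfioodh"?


Input: dfioodh
Checking each character:
  'd' at position 0: consonant
  'f' at position 1: consonant
  'i' at position 2: vowel (running total: 1)
  'o' at position 3: vowel (running total: 2)
  'o' at position 4: vowel (running total: 3)
  'd' at position 5: consonant
  'h' at position 6: consonant
Total vowels: 3

3


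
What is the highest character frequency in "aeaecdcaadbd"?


Input: aeaecdcaadbd
Character counts:
  'a': 4
  'b': 1
  'c': 2
  'd': 3
  'e': 2
Maximum frequency: 4

4


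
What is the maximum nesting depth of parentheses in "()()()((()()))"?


Input: "()()()((()()))"
Tracking depth:
  Position 0 '(': depth becomes 1
  Position 1 ')': depth becomes 0
  Position 2 '(': depth becomes 1
  Position 3 ')': depth becomes 0
  Position 4 '(': depth becomes 1
  Position 5 ')': depth becomes 0
  Position 6 '(': depth becomes 1
  Position 7 '(': depth becomes 2
  Position 8 '(': depth becomes 3
  Position 9 ')': depth becomes 2
  Position 10 '(': depth becomes 3
  Position 11 ')': depth becomes 2
  Position 12 ')': depth becomes 1
  Position 13 ')': depth becomes 0
Maximum depth reached: 3

3


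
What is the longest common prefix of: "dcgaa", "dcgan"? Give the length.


Words: dcgaa, dcgan
  Position 0: all 'd' => match
  Position 1: all 'c' => match
  Position 2: all 'g' => match
  Position 3: all 'a' => match
  Position 4: ('a', 'n') => mismatch, stop
LCP = "dcga" (length 4)

4


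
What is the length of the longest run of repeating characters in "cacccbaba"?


Input: "cacccbaba"
Scanning for longest run:
  Position 1 ('a'): new char, reset run to 1
  Position 2 ('c'): new char, reset run to 1
  Position 3 ('c'): continues run of 'c', length=2
  Position 4 ('c'): continues run of 'c', length=3
  Position 5 ('b'): new char, reset run to 1
  Position 6 ('a'): new char, reset run to 1
  Position 7 ('b'): new char, reset run to 1
  Position 8 ('a'): new char, reset run to 1
Longest run: 'c' with length 3

3


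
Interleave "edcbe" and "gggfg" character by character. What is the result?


Interleaving "edcbe" and "gggfg":
  Position 0: 'e' from first, 'g' from second => "eg"
  Position 1: 'd' from first, 'g' from second => "dg"
  Position 2: 'c' from first, 'g' from second => "cg"
  Position 3: 'b' from first, 'f' from second => "bf"
  Position 4: 'e' from first, 'g' from second => "eg"
Result: egdgcgbfeg

egdgcgbfeg


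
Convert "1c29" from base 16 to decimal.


Input: "1c29" in base 16
Positional expansion:
  Digit '1' (value 1) x 16^3 = 4096
  Digit 'c' (value 12) x 16^2 = 3072
  Digit '2' (value 2) x 16^1 = 32
  Digit '9' (value 9) x 16^0 = 9
Sum = 7209

7209
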